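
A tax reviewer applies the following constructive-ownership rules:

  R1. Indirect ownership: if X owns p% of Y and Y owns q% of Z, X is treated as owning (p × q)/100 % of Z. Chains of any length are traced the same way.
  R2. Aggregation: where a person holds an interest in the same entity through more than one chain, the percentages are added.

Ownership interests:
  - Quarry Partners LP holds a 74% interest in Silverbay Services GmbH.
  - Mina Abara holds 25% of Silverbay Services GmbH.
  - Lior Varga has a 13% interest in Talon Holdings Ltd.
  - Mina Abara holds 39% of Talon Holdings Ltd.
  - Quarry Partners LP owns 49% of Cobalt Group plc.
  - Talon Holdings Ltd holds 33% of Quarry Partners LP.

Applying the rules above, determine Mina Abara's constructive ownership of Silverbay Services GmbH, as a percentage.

Chain via Talon Holdings Ltd → Quarry Partners LP (R1): 39% × 33% × 74% = 9.5238% of Silverbay Services GmbH.
Direct interest in Silverbay Services GmbH: 25%.
Aggregating (R2): 9.5238% + 25% = 34.5238%.

34.5238%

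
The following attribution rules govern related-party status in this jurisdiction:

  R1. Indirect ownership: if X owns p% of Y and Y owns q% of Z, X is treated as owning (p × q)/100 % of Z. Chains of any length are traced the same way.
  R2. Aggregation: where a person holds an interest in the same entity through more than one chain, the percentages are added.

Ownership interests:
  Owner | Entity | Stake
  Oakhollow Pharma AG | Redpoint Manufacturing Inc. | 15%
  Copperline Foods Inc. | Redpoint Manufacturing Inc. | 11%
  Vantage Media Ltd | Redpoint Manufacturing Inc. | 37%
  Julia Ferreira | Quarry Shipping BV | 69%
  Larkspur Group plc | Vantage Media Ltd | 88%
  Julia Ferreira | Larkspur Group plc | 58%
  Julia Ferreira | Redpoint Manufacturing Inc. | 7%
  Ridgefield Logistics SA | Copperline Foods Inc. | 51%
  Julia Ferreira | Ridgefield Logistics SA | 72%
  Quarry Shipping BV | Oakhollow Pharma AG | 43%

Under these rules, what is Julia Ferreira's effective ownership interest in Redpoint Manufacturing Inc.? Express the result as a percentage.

Chain via Larkspur Group plc → Vantage Media Ltd (R1): 58% × 88% × 37% = 18.8848% of Redpoint Manufacturing Inc.
Chain via Ridgefield Logistics SA → Copperline Foods Inc. (R1): 72% × 51% × 11% = 4.0392% of Redpoint Manufacturing Inc.
Chain via Quarry Shipping BV → Oakhollow Pharma AG (R1): 69% × 43% × 15% = 4.4505% of Redpoint Manufacturing Inc.
Direct interest in Redpoint Manufacturing Inc: 7%.
Aggregating (R2): 18.8848% + 4.0392% + 4.4505% + 7% = 34.3745%.

34.3745%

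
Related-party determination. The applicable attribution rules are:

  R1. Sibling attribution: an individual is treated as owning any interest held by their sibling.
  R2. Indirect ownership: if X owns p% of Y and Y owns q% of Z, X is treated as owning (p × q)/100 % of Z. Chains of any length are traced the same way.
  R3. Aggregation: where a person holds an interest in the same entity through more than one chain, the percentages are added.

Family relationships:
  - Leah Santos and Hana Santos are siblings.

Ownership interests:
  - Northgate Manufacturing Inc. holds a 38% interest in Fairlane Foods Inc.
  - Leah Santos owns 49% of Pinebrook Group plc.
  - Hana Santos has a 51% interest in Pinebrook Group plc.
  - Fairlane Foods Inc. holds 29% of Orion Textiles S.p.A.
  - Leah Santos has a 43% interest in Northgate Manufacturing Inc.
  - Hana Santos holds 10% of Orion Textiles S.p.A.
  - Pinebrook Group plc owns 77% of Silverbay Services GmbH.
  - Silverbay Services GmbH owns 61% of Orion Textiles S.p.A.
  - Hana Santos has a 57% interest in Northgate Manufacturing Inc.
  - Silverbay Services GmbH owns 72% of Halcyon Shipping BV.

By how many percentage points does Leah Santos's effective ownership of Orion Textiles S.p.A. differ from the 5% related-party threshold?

By sibling attribution (R1), Leah Santos is treated as also owning Hana Santos's interest in Northgate Manufacturing Inc, giving 43% + 57% = 100%.
By sibling attribution (R1), Leah Santos is treated as also owning Hana Santos's interest in Pinebrook Group plc, giving 49% + 51% = 100%.
By sibling attribution (R1), Leah Santos is treated as owning Hana Santos's 10% interest in Orion Textiles S.p.A.
Chain via Northgate Manufacturing Inc. → Fairlane Foods Inc. (R2): 100% × 38% × 29% = 11.02% of Orion Textiles S.p.A.
Chain via Pinebrook Group plc → Silverbay Services GmbH (R2): 100% × 77% × 61% = 46.97% of Orion Textiles S.p.A.
Direct interest in Orion Textiles S.p.A: 10%.
Aggregating (R3): 11.02% + 46.97% + 10% = 67.99%.
67.99% exceeds the 5% threshold by 62.99 percentage points.

62.99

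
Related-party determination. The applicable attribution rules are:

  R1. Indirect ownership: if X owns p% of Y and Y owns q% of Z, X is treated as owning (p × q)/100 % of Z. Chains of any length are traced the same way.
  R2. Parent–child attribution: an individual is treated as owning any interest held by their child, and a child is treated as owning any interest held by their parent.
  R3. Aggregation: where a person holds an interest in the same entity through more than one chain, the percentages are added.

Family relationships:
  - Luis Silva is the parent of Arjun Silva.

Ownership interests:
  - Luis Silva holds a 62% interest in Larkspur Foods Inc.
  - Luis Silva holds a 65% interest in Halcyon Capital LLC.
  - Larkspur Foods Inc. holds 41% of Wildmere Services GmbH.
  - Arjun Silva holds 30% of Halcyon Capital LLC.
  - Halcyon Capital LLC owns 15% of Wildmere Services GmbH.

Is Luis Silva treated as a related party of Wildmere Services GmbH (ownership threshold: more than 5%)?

By parent–child attribution (R2), Luis Silva is treated as also owning Arjun Silva's interest in Halcyon Capital LLC, giving 65% + 30% = 95%.
Chain via Larkspur Foods Inc. (R1): 62% × 41% = 25.42% of Wildmere Services GmbH.
Chain via Halcyon Capital LLC (R1): 95% × 15% = 14.25% of Wildmere Services GmbH.
Aggregating (R3): 25.42% + 14.25% = 39.67%.
39.67% exceeds the 5% threshold, so Luis is a related party to Wildmere Services GmbH.

Yes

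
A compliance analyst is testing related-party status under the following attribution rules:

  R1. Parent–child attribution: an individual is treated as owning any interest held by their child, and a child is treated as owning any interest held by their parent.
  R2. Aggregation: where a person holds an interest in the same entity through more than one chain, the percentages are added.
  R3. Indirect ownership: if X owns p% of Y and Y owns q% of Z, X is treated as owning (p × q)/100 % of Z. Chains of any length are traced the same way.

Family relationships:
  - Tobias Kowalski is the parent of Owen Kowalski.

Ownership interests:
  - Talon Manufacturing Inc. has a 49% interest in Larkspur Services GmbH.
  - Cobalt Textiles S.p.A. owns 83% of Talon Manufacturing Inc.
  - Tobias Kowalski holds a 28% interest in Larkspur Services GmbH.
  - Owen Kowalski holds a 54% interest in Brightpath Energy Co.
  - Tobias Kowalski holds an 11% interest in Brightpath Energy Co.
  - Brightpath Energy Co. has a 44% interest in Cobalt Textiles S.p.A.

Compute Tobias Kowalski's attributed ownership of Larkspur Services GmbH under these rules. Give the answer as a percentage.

By parent–child attribution (R1), Tobias Kowalski is treated as also owning Owen Kowalski's interest in Brightpath Energy Co, giving 11% + 54% = 65%.
Chain via Brightpath Energy Co. → Cobalt Textiles S.p.A. → Talon Manufacturing Inc. (R3): 65% × 44% × 83% × 49% = 11.63162% of Larkspur Services GmbH.
Direct interest in Larkspur Services GmbH: 28%.
Aggregating (R2): 11.63162% + 28% = 39.63162%.

39.63162%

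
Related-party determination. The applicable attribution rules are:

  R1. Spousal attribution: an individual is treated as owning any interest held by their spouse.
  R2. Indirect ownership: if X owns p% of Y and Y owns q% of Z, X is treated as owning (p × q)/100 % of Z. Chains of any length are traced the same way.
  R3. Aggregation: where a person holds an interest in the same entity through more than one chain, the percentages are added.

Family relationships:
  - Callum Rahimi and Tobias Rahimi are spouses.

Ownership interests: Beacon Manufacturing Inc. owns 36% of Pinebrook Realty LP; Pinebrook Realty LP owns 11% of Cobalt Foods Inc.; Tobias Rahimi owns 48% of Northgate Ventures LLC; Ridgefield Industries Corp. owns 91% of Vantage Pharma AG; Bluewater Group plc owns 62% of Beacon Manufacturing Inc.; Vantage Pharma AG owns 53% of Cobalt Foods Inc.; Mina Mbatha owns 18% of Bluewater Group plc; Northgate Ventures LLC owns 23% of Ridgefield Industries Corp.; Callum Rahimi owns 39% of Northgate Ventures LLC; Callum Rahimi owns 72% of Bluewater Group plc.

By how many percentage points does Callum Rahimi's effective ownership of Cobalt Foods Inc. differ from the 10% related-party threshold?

1.418567

By spousal attribution (R1), Callum Rahimi is treated as also owning Tobias Rahimi's interest in Northgate Ventures LLC, giving 39% + 48% = 87%.
Chain via Northgate Ventures LLC → Ridgefield Industries Corp. → Vantage Pharma AG (R2): 87% × 23% × 91% × 53% = 9.650823% of Cobalt Foods Inc.
Chain via Bluewater Group plc → Beacon Manufacturing Inc. → Pinebrook Realty LP (R2): 72% × 62% × 36% × 11% = 1.767744% of Cobalt Foods Inc.
Aggregating (R3): 9.650823% + 1.767744% = 11.418567%.
11.418567% exceeds the 10% threshold by 1.418567 percentage points.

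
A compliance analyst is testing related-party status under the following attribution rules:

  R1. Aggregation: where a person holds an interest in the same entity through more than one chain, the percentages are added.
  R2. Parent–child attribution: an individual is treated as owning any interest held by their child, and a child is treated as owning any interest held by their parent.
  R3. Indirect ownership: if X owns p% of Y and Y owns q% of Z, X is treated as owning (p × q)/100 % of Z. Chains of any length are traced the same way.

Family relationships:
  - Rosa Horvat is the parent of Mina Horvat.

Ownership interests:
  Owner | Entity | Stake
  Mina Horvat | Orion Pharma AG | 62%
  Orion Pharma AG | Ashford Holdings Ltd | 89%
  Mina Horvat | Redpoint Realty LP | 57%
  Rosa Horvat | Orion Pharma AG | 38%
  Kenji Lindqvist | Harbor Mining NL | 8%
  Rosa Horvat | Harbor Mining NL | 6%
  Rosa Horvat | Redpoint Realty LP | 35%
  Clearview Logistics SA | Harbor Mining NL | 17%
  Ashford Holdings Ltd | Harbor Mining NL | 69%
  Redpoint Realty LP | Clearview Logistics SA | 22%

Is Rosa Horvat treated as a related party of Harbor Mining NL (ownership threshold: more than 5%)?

By parent–child attribution (R2), Rosa Horvat is treated as also owning Mina Horvat's interest in Redpoint Realty LP, giving 35% + 57% = 92%.
By parent–child attribution (R2), Rosa Horvat is treated as also owning Mina Horvat's interest in Orion Pharma AG, giving 38% + 62% = 100%.
Chain via Redpoint Realty LP → Clearview Logistics SA (R3): 92% × 22% × 17% = 3.4408% of Harbor Mining NL.
Chain via Orion Pharma AG → Ashford Holdings Ltd (R3): 100% × 89% × 69% = 61.41% of Harbor Mining NL.
Direct interest in Harbor Mining NL: 6%.
Aggregating (R1): 3.4408% + 61.41% + 6% = 70.8508%.
70.8508% exceeds the 5% threshold, so Rosa is a related party to Harbor Mining NL.

Yes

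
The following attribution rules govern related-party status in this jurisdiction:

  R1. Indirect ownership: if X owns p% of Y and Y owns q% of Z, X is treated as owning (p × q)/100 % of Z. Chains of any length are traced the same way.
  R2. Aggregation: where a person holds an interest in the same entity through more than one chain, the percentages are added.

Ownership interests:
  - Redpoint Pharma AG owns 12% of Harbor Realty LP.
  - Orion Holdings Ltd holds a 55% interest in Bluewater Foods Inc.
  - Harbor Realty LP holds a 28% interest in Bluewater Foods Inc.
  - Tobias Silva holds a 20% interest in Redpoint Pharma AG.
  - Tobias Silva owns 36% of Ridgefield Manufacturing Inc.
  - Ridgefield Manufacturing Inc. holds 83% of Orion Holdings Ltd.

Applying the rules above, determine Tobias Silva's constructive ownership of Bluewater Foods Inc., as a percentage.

Chain via Redpoint Pharma AG → Harbor Realty LP (R1): 20% × 12% × 28% = 0.672% of Bluewater Foods Inc.
Chain via Ridgefield Manufacturing Inc. → Orion Holdings Ltd (R1): 36% × 83% × 55% = 16.434% of Bluewater Foods Inc.
Aggregating (R2): 0.672% + 16.434% = 17.106%.

17.106%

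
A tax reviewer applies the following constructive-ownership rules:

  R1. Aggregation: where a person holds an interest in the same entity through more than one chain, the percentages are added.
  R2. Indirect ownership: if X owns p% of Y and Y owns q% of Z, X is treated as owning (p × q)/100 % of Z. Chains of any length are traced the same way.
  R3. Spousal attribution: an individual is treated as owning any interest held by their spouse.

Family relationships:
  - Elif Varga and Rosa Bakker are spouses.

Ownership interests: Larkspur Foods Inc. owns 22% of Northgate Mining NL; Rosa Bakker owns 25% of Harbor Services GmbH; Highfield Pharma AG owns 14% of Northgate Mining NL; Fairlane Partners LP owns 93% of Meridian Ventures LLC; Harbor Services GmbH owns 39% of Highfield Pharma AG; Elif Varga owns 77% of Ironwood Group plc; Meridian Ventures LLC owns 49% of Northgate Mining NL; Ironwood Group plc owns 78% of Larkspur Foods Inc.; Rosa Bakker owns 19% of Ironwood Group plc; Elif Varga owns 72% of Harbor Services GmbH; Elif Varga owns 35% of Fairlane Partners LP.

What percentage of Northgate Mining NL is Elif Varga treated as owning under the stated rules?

By spousal attribution (R3), Elif Varga is treated as also owning Rosa Bakker's interest in Harbor Services GmbH, giving 72% + 25% = 97%.
By spousal attribution (R3), Elif Varga is treated as also owning Rosa Bakker's interest in Ironwood Group plc, giving 77% + 19% = 96%.
Chain via Harbor Services GmbH → Highfield Pharma AG (R2): 97% × 39% × 14% = 5.2962% of Northgate Mining NL.
Chain via Fairlane Partners LP → Meridian Ventures LLC (R2): 35% × 93% × 49% = 15.9495% of Northgate Mining NL.
Chain via Ironwood Group plc → Larkspur Foods Inc. (R2): 96% × 78% × 22% = 16.4736% of Northgate Mining NL.
Aggregating (R1): 5.2962% + 15.9495% + 16.4736% = 37.7193%.

37.7193%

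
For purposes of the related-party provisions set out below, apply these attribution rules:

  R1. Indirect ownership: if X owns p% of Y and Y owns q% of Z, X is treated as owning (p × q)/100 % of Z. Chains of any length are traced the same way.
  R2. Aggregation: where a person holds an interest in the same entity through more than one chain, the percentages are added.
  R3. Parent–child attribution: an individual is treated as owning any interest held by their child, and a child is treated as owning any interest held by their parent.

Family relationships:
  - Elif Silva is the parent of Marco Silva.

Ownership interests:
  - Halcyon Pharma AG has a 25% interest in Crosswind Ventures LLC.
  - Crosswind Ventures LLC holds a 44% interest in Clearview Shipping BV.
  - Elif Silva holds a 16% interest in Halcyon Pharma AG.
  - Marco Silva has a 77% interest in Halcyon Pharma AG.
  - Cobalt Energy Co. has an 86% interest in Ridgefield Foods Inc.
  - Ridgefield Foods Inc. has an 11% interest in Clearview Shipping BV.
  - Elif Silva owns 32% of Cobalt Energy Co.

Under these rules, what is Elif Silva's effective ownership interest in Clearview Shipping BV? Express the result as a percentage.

By parent–child attribution (R3), Elif Silva is treated as also owning Marco Silva's interest in Halcyon Pharma AG, giving 16% + 77% = 93%.
Chain via Cobalt Energy Co. → Ridgefield Foods Inc. (R1): 32% × 86% × 11% = 3.0272% of Clearview Shipping BV.
Chain via Halcyon Pharma AG → Crosswind Ventures LLC (R1): 93% × 25% × 44% = 10.23% of Clearview Shipping BV.
Aggregating (R2): 3.0272% + 10.23% = 13.2572%.

13.2572%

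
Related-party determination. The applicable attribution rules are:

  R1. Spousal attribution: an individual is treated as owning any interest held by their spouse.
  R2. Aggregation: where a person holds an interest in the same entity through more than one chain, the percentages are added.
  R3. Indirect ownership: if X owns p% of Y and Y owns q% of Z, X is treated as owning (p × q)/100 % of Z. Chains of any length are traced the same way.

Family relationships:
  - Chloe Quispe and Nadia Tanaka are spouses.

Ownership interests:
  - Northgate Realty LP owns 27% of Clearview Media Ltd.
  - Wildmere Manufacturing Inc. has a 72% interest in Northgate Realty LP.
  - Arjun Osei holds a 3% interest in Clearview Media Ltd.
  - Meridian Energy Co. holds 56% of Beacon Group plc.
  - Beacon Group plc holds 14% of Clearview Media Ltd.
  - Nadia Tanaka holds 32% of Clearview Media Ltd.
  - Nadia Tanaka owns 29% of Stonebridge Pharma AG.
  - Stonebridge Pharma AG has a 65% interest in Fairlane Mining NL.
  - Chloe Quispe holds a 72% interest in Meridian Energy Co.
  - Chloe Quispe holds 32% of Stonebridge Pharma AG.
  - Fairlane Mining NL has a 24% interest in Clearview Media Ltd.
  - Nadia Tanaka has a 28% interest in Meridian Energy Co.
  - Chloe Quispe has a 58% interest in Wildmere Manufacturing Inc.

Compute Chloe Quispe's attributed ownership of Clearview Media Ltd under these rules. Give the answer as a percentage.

By spousal attribution (R1), Chloe Quispe is treated as also owning Nadia Tanaka's interest in Stonebridge Pharma AG, giving 32% + 29% = 61%.
By spousal attribution (R1), Chloe Quispe is treated as also owning Nadia Tanaka's interest in Meridian Energy Co, giving 72% + 28% = 100%.
By spousal attribution (R1), Chloe Quispe is treated as owning Nadia Tanaka's 32% interest in Clearview Media Ltd.
Chain via Stonebridge Pharma AG → Fairlane Mining NL (R3): 61% × 65% × 24% = 9.516% of Clearview Media Ltd.
Chain via Wildmere Manufacturing Inc. → Northgate Realty LP (R3): 58% × 72% × 27% = 11.2752% of Clearview Media Ltd.
Chain via Meridian Energy Co. → Beacon Group plc (R3): 100% × 56% × 14% = 7.84% of Clearview Media Ltd.
Direct interest in Clearview Media Ltd: 32%.
Aggregating (R2): 9.516% + 11.2752% + 7.84% + 32% = 60.6312%.

60.6312%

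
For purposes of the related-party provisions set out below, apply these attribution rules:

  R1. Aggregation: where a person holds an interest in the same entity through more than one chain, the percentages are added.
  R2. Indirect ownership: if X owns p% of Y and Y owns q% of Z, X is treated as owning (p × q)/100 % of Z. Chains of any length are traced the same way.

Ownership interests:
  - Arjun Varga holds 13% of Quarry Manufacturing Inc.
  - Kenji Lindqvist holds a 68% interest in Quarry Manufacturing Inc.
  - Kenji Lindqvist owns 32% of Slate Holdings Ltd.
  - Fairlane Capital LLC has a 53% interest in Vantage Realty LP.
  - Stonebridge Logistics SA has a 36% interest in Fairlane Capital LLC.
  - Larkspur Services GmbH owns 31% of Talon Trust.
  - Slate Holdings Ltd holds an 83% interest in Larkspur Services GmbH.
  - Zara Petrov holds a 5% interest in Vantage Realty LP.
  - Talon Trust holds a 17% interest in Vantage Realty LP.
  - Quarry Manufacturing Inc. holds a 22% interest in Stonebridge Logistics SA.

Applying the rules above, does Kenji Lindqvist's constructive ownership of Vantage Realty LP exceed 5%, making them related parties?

Chain via Slate Holdings Ltd → Larkspur Services GmbH → Talon Trust (R2): 32% × 83% × 31% × 17% = 1.399712% of Vantage Realty LP.
Chain via Quarry Manufacturing Inc. → Stonebridge Logistics SA → Fairlane Capital LLC (R2): 68% × 22% × 36% × 53% = 2.854368% of Vantage Realty LP.
Aggregating (R1): 1.399712% + 2.854368% = 4.25408%.
4.25408% does not exceed the 5% threshold, so Kenji is not a related party to Vantage Realty LP.

No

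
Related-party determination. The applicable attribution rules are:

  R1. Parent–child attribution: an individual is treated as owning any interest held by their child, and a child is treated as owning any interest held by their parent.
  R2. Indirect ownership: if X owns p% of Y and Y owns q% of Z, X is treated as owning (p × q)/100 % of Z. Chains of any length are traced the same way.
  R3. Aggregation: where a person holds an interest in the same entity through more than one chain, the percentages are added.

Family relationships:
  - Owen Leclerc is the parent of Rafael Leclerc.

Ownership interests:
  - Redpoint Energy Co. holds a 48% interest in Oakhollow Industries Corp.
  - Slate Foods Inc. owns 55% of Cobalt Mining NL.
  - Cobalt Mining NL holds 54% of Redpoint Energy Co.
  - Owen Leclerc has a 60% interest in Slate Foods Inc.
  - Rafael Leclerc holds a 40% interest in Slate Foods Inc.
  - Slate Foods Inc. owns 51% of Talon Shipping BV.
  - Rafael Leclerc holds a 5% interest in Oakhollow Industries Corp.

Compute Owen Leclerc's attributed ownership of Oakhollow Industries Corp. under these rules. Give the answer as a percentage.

By parent–child attribution (R1), Owen Leclerc is treated as also owning Rafael Leclerc's interest in Slate Foods Inc, giving 60% + 40% = 100%.
By parent–child attribution (R1), Owen Leclerc is treated as owning Rafael Leclerc's 5% interest in Oakhollow Industries Corp.
Chain via Slate Foods Inc. → Cobalt Mining NL → Redpoint Energy Co. (R2): 100% × 55% × 54% × 48% = 14.256% of Oakhollow Industries Corp.
Direct interest in Oakhollow Industries Corp: 5%.
Aggregating (R3): 14.256% + 5% = 19.256%.

19.256%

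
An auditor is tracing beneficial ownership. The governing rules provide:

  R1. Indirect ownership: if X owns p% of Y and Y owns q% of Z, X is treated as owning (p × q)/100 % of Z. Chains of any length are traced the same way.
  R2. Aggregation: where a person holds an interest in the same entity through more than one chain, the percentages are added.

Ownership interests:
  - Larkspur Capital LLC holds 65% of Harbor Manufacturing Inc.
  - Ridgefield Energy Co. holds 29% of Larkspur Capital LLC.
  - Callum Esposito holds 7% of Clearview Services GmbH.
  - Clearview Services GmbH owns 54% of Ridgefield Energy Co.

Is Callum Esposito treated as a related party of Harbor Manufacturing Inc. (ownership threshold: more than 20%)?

Chain via Clearview Services GmbH → Ridgefield Energy Co. → Larkspur Capital LLC (R1): 7% × 54% × 29% × 65% = 0.71253% of Harbor Manufacturing Inc.
0.71253% does not exceed the 20% threshold, so Callum is not a related party to Harbor Manufacturing Inc.

No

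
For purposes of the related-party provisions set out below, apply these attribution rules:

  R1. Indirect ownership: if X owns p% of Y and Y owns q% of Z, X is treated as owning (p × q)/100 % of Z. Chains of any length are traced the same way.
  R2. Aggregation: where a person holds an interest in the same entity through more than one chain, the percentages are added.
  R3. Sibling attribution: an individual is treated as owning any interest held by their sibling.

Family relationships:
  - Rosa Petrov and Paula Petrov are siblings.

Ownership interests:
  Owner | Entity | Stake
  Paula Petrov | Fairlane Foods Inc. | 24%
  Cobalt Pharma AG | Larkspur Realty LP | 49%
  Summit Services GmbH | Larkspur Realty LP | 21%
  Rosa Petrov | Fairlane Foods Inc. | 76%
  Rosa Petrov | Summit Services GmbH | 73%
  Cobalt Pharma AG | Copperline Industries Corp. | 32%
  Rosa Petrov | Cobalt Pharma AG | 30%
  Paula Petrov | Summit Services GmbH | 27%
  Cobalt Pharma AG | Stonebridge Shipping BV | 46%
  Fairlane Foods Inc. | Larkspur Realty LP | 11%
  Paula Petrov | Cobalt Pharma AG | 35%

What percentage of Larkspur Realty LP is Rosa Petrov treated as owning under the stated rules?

By sibling attribution (R3), Rosa Petrov is treated as also owning Paula Petrov's interest in Summit Services GmbH, giving 73% + 27% = 100%.
By sibling attribution (R3), Rosa Petrov is treated as also owning Paula Petrov's interest in Cobalt Pharma AG, giving 30% + 35% = 65%.
By sibling attribution (R3), Rosa Petrov is treated as also owning Paula Petrov's interest in Fairlane Foods Inc, giving 76% + 24% = 100%.
Chain via Summit Services GmbH (R1): 100% × 21% = 21% of Larkspur Realty LP.
Chain via Cobalt Pharma AG (R1): 65% × 49% = 31.85% of Larkspur Realty LP.
Chain via Fairlane Foods Inc. (R1): 100% × 11% = 11% of Larkspur Realty LP.
Aggregating (R2): 21% + 31.85% + 11% = 63.85%.

63.85%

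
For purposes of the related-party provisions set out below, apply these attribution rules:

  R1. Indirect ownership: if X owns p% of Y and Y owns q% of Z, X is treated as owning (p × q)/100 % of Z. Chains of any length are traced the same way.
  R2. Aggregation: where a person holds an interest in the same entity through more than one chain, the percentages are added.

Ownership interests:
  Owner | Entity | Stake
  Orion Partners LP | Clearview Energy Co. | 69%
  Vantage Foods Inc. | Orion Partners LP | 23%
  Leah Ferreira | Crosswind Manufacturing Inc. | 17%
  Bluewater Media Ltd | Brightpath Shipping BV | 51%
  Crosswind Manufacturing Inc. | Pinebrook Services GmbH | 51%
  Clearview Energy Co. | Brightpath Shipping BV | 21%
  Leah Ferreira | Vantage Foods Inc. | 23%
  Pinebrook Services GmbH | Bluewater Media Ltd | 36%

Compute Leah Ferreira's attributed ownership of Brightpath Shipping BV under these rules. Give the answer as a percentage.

2.358333%

Chain via Crosswind Manufacturing Inc. → Pinebrook Services GmbH → Bluewater Media Ltd (R1): 17% × 51% × 36% × 51% = 1.591812% of Brightpath Shipping BV.
Chain via Vantage Foods Inc. → Orion Partners LP → Clearview Energy Co. (R1): 23% × 23% × 69% × 21% = 0.766521% of Brightpath Shipping BV.
Aggregating (R2): 1.591812% + 0.766521% = 2.358333%.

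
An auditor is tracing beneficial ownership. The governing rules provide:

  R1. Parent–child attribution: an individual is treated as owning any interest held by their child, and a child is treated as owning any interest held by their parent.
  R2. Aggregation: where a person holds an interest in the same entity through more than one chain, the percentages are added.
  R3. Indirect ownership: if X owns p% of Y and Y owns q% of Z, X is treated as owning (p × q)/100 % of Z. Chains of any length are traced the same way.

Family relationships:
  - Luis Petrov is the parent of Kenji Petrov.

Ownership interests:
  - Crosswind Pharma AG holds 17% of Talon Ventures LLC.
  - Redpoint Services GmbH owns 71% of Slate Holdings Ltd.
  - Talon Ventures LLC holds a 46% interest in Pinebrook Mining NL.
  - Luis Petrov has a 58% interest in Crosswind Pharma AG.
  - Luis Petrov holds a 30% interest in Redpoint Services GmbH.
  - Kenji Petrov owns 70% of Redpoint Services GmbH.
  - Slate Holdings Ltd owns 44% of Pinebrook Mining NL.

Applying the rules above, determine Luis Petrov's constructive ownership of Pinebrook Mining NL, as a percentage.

By parent–child attribution (R1), Luis Petrov is treated as also owning Kenji Petrov's interest in Redpoint Services GmbH, giving 30% + 70% = 100%.
Chain via Redpoint Services GmbH → Slate Holdings Ltd (R3): 100% × 71% × 44% = 31.24% of Pinebrook Mining NL.
Chain via Crosswind Pharma AG → Talon Ventures LLC (R3): 58% × 17% × 46% = 4.5356% of Pinebrook Mining NL.
Aggregating (R2): 31.24% + 4.5356% = 35.7756%.

35.7756%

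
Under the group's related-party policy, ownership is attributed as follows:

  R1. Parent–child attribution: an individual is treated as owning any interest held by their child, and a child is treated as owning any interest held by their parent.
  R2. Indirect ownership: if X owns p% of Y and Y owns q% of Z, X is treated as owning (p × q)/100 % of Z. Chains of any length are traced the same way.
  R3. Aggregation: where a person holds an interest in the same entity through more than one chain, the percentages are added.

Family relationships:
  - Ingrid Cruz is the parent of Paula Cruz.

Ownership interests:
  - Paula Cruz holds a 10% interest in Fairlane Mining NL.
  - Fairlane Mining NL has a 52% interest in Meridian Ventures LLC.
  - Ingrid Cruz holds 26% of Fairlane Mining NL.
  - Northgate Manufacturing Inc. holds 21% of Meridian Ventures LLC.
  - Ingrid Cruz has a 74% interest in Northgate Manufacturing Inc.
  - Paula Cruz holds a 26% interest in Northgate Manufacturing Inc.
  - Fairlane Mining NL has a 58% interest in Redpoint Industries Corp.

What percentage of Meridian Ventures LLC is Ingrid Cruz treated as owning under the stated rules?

39.72%

By parent–child attribution (R1), Ingrid Cruz is treated as also owning Paula Cruz's interest in Northgate Manufacturing Inc, giving 74% + 26% = 100%.
By parent–child attribution (R1), Ingrid Cruz is treated as also owning Paula Cruz's interest in Fairlane Mining NL, giving 26% + 10% = 36%.
Chain via Northgate Manufacturing Inc. (R2): 100% × 21% = 21% of Meridian Ventures LLC.
Chain via Fairlane Mining NL (R2): 36% × 52% = 18.72% of Meridian Ventures LLC.
Aggregating (R3): 21% + 18.72% = 39.72%.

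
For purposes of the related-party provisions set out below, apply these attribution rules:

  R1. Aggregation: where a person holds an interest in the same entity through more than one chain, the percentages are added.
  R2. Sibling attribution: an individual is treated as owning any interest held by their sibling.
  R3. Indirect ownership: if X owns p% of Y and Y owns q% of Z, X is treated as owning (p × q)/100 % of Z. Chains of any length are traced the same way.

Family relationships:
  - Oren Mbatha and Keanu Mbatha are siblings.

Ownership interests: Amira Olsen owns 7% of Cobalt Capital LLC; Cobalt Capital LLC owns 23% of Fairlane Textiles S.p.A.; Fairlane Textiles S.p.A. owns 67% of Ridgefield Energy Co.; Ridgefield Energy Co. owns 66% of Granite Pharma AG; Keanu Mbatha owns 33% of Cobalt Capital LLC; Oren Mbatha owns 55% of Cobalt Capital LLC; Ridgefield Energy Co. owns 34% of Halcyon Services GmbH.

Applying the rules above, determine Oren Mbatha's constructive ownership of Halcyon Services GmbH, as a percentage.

4.610672%

By sibling attribution (R2), Oren Mbatha is treated as also owning Keanu Mbatha's interest in Cobalt Capital LLC, giving 55% + 33% = 88%.
Chain via Cobalt Capital LLC → Fairlane Textiles S.p.A. → Ridgefield Energy Co. (R3): 88% × 23% × 67% × 34% = 4.610672% of Halcyon Services GmbH.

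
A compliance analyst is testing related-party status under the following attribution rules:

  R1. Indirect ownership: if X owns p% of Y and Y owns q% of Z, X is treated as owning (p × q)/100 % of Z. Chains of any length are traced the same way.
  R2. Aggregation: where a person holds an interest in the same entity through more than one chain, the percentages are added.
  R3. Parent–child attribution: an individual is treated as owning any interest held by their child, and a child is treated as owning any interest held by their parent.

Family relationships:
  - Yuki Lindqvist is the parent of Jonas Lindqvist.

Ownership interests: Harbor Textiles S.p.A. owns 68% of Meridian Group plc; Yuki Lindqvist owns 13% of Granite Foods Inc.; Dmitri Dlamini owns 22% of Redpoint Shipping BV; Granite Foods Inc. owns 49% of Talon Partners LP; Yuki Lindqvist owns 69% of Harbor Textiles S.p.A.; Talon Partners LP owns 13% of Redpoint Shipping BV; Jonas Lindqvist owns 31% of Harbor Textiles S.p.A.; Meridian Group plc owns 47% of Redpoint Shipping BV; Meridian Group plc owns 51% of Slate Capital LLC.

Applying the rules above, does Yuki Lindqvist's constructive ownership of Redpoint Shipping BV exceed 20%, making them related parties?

Yes

By parent–child attribution (R3), Yuki Lindqvist is treated as also owning Jonas Lindqvist's interest in Harbor Textiles S.p.A, giving 69% + 31% = 100%.
Chain via Harbor Textiles S.p.A. → Meridian Group plc (R1): 100% × 68% × 47% = 31.96% of Redpoint Shipping BV.
Chain via Granite Foods Inc. → Talon Partners LP (R1): 13% × 49% × 13% = 0.8281% of Redpoint Shipping BV.
Aggregating (R2): 31.96% + 0.8281% = 32.7881%.
32.7881% exceeds the 20% threshold, so Yuki is a related party to Redpoint Shipping BV.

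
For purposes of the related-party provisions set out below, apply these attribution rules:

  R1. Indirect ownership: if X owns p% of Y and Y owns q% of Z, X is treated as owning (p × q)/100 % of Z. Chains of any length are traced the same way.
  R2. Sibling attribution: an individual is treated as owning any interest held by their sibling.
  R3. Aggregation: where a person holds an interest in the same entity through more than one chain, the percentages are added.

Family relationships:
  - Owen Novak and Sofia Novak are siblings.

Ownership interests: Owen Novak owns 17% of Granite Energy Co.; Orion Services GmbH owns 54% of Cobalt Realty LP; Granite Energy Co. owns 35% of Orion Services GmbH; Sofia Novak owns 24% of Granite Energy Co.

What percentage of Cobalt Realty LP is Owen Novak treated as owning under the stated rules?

7.749%

By sibling attribution (R2), Owen Novak is treated as also owning Sofia Novak's interest in Granite Energy Co, giving 17% + 24% = 41%.
Chain via Granite Energy Co. → Orion Services GmbH (R1): 41% × 35% × 54% = 7.749% of Cobalt Realty LP.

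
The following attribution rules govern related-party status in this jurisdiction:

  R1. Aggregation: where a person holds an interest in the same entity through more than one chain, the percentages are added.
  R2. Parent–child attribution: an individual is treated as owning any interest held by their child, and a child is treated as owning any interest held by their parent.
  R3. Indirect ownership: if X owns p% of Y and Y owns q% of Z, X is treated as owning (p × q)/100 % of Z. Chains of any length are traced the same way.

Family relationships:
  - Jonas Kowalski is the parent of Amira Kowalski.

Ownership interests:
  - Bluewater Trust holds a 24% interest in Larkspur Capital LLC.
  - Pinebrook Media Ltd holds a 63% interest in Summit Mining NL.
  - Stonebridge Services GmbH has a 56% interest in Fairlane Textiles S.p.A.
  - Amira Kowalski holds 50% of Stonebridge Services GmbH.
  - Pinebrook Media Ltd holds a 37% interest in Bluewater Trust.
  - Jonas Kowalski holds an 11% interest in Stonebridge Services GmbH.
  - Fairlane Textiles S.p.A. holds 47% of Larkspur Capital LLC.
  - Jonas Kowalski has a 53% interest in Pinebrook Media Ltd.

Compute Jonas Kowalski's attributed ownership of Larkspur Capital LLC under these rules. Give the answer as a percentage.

20.7616%

By parent–child attribution (R2), Jonas Kowalski is treated as also owning Amira Kowalski's interest in Stonebridge Services GmbH, giving 11% + 50% = 61%.
Chain via Stonebridge Services GmbH → Fairlane Textiles S.p.A. (R3): 61% × 56% × 47% = 16.0552% of Larkspur Capital LLC.
Chain via Pinebrook Media Ltd → Bluewater Trust (R3): 53% × 37% × 24% = 4.7064% of Larkspur Capital LLC.
Aggregating (R1): 16.0552% + 4.7064% = 20.7616%.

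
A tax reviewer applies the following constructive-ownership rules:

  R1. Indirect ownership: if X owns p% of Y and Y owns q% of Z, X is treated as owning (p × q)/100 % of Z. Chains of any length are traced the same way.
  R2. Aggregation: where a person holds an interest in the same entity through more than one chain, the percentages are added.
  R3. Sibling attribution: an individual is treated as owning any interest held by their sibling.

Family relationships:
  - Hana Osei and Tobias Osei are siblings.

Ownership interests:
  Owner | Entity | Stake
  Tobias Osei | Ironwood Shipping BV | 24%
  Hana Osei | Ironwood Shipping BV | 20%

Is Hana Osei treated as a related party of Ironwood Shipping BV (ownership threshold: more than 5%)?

Yes

By sibling attribution (R3), Hana Osei is treated as also owning Tobias Osei's interest in Ironwood Shipping BV, giving 20% + 24% = 44%.
Direct interest in Ironwood Shipping BV: 44%.
44% exceeds the 5% threshold, so Hana is a related party to Ironwood Shipping BV.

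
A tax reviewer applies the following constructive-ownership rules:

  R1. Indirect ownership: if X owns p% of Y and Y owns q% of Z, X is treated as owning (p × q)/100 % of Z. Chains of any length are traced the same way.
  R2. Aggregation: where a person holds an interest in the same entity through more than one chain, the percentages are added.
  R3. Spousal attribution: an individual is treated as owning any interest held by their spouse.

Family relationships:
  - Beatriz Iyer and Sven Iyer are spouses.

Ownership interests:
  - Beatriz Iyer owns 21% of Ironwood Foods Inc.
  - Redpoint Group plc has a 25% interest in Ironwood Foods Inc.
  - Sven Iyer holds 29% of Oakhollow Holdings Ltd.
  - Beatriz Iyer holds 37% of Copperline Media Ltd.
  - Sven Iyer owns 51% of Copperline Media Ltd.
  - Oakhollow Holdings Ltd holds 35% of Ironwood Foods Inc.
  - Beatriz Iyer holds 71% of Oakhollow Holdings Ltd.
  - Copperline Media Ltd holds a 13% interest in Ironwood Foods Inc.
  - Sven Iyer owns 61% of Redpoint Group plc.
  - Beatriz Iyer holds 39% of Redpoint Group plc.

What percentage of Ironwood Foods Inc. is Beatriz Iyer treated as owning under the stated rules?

92.44%

By spousal attribution (R3), Beatriz Iyer is treated as also owning Sven Iyer's interest in Copperline Media Ltd, giving 37% + 51% = 88%.
By spousal attribution (R3), Beatriz Iyer is treated as also owning Sven Iyer's interest in Oakhollow Holdings Ltd, giving 71% + 29% = 100%.
By spousal attribution (R3), Beatriz Iyer is treated as also owning Sven Iyer's interest in Redpoint Group plc, giving 39% + 61% = 100%.
Chain via Copperline Media Ltd (R1): 88% × 13% = 11.44% of Ironwood Foods Inc.
Chain via Oakhollow Holdings Ltd (R1): 100% × 35% = 35% of Ironwood Foods Inc.
Chain via Redpoint Group plc (R1): 100% × 25% = 25% of Ironwood Foods Inc.
Direct interest in Ironwood Foods Inc: 21%.
Aggregating (R2): 11.44% + 35% + 25% + 21% = 92.44%.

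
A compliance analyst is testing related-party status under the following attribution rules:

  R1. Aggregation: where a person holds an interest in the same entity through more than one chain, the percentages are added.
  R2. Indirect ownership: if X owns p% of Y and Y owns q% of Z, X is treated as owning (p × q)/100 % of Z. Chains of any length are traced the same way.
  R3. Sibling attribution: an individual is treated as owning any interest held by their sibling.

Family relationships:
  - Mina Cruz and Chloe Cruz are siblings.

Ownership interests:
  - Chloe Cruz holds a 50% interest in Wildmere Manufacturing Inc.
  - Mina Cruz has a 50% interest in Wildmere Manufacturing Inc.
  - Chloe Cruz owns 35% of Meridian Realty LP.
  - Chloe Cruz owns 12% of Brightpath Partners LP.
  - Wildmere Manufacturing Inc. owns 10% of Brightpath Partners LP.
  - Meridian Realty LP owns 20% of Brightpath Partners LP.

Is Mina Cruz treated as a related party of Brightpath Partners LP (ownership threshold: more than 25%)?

Yes

By sibling attribution (R3), Mina Cruz is treated as also owning Chloe Cruz's interest in Wildmere Manufacturing Inc, giving 50% + 50% = 100%.
By sibling attribution (R3), Mina Cruz is treated as owning Chloe Cruz's 35% interest in Meridian Realty LP.
By sibling attribution (R3), Mina Cruz is treated as owning Chloe Cruz's 12% interest in Brightpath Partners LP.
Chain via Wildmere Manufacturing Inc. (R2): 100% × 10% = 10% of Brightpath Partners LP.
Chain via Meridian Realty LP (R2): 35% × 20% = 7% of Brightpath Partners LP.
Direct interest in Brightpath Partners LP: 12%.
Aggregating (R1): 10% + 7% + 12% = 29%.
29% exceeds the 25% threshold, so Mina is a related party to Brightpath Partners LP.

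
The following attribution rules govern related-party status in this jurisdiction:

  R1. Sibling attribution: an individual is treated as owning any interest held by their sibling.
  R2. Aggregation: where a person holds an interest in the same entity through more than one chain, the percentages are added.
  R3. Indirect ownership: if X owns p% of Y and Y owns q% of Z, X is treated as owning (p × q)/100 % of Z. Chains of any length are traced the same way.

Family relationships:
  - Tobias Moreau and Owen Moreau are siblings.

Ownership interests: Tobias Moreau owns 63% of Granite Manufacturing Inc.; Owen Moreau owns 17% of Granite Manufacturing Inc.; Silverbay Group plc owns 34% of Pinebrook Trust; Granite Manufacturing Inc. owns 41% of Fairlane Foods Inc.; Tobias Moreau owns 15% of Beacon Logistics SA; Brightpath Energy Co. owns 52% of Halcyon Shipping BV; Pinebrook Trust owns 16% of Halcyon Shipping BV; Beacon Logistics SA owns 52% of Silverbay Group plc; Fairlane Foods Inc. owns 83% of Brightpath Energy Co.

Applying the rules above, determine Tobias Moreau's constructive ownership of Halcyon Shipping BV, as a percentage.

By sibling attribution (R1), Tobias Moreau is treated as also owning Owen Moreau's interest in Granite Manufacturing Inc, giving 63% + 17% = 80%.
Chain via Beacon Logistics SA → Silverbay Group plc → Pinebrook Trust (R3): 15% × 52% × 34% × 16% = 0.42432% of Halcyon Shipping BV.
Chain via Granite Manufacturing Inc. → Fairlane Foods Inc. → Brightpath Energy Co. (R3): 80% × 41% × 83% × 52% = 14.15648% of Halcyon Shipping BV.
Aggregating (R2): 0.42432% + 14.15648% = 14.5808%.

14.5808%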